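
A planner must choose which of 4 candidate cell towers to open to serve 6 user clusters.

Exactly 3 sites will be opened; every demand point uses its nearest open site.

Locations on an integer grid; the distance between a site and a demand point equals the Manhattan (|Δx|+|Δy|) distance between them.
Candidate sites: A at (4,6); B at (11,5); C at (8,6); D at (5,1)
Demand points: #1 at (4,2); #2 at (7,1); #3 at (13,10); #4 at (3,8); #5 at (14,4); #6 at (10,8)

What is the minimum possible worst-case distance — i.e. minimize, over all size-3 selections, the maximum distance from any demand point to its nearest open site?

7

Open {A, B, C}.
  Farthest demand point is #3 at distance 7 (to B); all others are ≤ 7.
With {A, B, D} the worst case is 7.
With {B, C, D} the worst case is 7.
No size-3 selection achieves below 7.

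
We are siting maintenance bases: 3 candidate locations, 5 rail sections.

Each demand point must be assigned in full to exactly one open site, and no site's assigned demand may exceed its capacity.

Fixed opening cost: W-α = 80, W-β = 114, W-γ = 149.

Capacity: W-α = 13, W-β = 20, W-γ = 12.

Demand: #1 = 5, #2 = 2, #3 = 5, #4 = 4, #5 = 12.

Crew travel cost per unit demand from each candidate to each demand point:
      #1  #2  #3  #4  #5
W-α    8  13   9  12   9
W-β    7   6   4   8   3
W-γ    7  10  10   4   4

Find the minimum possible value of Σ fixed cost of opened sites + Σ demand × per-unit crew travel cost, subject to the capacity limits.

350

Open {W-α, W-β}; cheapest assignment that respects the capacities:
  W-α (cap 13, load 9): #1, #4 — cost 5×8 + 4×12 = 88
  W-β (cap 20, load 19): #2, #3, #5 — cost 2×6 + 5×4 + 12×3 = 68
  Shipping 156, fixed 194 → total 350.
  Any other capacity-feasible assignment to {W-α, W-β} ships for at least 156.
Compare {W-β, W-γ}: its best feasible assignment gives total 382.
Compare {W-α, W-β, W-γ}: its best feasible assignment gives total 462.
Every other set of open sites that can feasibly serve all demand totals ≥ 382 even under its best assignment. Minimum: 350.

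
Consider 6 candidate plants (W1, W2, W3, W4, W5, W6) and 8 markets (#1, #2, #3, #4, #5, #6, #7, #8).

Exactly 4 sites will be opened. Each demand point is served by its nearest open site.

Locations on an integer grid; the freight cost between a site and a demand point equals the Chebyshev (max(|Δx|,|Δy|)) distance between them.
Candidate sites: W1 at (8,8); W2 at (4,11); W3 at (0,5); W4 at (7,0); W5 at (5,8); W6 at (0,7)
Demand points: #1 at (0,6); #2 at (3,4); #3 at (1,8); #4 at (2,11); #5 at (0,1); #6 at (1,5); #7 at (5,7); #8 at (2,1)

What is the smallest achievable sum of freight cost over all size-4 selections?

17

Open {W2, W3, W5, W6}.
  #1→W3 1, #2→W3 3, #3→W6 1, #4→W2 2, #5→W3 4, #6→W3 1, #7→W5 1, #8→W3 4  ⇒ total 17.
Compare {W1, W3, W5, W6}: total 18.
Compare {W3, W4, W5, W6}: total 18.
No size-4 selection does better; minimum is 17.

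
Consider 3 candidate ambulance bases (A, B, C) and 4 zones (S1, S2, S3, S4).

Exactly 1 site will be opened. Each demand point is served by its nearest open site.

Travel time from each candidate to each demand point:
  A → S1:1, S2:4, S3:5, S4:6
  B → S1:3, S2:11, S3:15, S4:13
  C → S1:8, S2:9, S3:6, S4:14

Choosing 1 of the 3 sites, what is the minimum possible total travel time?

16

Open {A}.
  S1→A 1, S2→A 4, S3→A 5, S4→A 6  ⇒ total 16.
Compare {C}: total 37.
Compare {B}: total 42.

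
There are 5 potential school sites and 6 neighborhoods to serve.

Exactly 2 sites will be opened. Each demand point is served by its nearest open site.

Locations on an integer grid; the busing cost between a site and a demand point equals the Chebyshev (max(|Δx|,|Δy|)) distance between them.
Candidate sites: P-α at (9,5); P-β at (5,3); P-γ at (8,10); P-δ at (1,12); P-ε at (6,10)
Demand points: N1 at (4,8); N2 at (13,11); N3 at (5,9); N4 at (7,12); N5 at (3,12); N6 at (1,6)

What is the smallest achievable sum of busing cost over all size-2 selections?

Open {P-γ, P-ε}.
  N1→P-ε 2, N2→P-γ 5, N3→P-ε 1, N4→P-γ 2, N5→P-ε 3, N6→P-ε 5  ⇒ total 18.
Compare {P-α, P-ε}: total 19.
Compare {P-β, P-ε}: total 19.
No size-2 selection does better; minimum is 18.

18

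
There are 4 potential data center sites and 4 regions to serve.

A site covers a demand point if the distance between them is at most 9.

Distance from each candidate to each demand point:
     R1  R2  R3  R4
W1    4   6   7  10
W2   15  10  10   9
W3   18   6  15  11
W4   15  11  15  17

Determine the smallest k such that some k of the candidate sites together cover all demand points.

Coverage sets (demand points within 9 of each site):
  W1: {R1, R2, R3}
  W2: {R4}
  W3: {R2}
  W4: {}
No single site covers all 4 demand points.
But {W1, W2} covers everything, so the minimum is 2.

2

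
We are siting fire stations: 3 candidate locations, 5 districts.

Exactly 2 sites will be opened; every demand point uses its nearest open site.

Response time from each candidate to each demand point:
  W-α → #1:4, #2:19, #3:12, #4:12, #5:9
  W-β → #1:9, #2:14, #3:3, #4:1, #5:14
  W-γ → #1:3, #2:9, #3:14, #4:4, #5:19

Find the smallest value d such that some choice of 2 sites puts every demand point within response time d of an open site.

12

Open {W-α, W-γ}.
  Farthest demand point is #3 at response time 12 (to W-α); all others are ≤ 12.
With {W-α, W-β} the worst case is 14.
With {W-β, W-γ} the worst case is 14.
No size-2 selection achieves below 12.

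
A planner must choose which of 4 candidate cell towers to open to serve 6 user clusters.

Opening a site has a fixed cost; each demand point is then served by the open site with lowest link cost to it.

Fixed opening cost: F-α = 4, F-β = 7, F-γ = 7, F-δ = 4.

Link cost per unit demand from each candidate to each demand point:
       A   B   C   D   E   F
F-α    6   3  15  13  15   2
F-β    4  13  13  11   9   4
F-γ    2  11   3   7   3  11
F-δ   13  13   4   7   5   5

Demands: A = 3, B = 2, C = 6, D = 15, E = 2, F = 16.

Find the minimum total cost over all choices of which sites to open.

184

Open {F-α, F-γ}: assign each demand point to its cheapest open site.
  A→F-γ 3×2=6, B→F-α 2×3=6, C→F-γ 6×3=18, D→F-γ 15×7=105, E→F-γ 2×3=6, F→F-α 16×2=32
  link cost 173, fixed 11 → total 184.
Compare {F-α, F-γ, F-δ}: link cost 173 + fixed 15 = 188.
Compare {F-α, F-β, F-γ}: link cost 173 + fixed 18 = 191.
Compare {F-α, F-β, F-γ, F-δ}: link cost 173 + fixed 22 = 195.
All other subsets cost ≥ 188. Minimum total cost: 184.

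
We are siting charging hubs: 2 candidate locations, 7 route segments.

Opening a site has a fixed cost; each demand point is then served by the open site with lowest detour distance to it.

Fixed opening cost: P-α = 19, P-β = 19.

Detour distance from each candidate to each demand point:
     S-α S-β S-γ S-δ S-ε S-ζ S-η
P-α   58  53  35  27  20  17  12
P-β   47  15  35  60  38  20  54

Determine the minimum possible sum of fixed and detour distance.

211

Open {P-α, P-β}: assign each demand point to its cheapest open site.
  S-α→P-β 47, S-β→P-β 15, S-γ→P-α 35, S-δ→P-α 27, S-ε→P-α 20, S-ζ→P-α 17, S-η→P-α 12
  detour distance 173, fixed 38 → total 211.
Compare {P-α}: detour distance 222 + fixed 19 = 241.
Compare {P-β}: detour distance 269 + fixed 19 = 288.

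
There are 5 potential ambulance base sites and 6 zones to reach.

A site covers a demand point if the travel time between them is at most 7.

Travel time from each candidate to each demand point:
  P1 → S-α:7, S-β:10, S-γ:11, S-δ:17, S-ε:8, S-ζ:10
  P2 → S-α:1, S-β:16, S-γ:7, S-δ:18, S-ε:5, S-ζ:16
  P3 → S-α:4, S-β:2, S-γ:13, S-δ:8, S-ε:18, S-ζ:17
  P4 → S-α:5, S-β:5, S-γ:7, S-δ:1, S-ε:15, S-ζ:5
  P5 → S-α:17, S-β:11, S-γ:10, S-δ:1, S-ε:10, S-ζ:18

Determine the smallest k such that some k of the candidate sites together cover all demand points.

Coverage sets (demand points within 7 of each site):
  P1: {S-α}
  P2: {S-α, S-γ, S-ε}
  P3: {S-α, S-β}
  P4: {S-α, S-β, S-γ, S-δ, S-ζ}
  P5: {S-δ}
No single site covers all 6 demand points.
But {P2, P4} covers everything, so the minimum is 2.

2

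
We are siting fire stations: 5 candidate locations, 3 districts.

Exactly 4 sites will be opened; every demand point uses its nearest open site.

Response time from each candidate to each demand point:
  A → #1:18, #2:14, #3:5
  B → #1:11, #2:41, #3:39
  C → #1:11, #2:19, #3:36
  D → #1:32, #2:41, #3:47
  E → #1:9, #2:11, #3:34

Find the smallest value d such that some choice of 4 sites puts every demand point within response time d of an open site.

11

Open {A, B, C, E}.
  Farthest demand point is #2 at response time 11 (to E); all others are ≤ 11.
With {A, B, D, E} the worst case is 11.
With {A, C, D, E} the worst case is 11.
No size-4 selection achieves below 11.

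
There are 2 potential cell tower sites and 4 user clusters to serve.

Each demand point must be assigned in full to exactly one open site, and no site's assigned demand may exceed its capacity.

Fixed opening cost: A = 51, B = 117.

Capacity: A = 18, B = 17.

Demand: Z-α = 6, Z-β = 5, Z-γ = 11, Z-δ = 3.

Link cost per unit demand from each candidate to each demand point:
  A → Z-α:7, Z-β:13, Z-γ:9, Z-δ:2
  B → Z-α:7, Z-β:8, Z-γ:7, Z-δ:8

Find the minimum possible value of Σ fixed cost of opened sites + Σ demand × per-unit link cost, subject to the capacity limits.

Open {A, B}; cheapest assignment that respects the capacities:
  A (cap 18, load 9): Z-α, Z-δ — cost 6×7 + 3×2 = 48
  B (cap 17, load 16): Z-β, Z-γ — cost 5×8 + 11×7 = 117
  Shipping 165, fixed 168 → total 333.
  Any other capacity-feasible assignment to {A, B} ships for at least 165.
Total demand is 25 and no other set of sites has combined capacity ≥ 25, so {A, B} is the only feasible choice of open sites. Minimum: 333.

333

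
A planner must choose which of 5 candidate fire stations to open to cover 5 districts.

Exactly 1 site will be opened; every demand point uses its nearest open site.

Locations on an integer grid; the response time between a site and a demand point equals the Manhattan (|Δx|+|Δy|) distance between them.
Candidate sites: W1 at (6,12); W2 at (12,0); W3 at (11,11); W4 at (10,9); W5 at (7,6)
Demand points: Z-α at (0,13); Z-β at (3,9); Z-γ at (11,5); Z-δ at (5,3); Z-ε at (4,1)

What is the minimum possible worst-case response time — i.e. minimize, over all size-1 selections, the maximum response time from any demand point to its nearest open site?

Open {W1}.
  Farthest demand point is Z-ε at response time 13 (to W1); all others are ≤ 13.
With {W4} the worst case is 14.
With {W5} the worst case is 14.
No size-1 selection achieves below 13.

13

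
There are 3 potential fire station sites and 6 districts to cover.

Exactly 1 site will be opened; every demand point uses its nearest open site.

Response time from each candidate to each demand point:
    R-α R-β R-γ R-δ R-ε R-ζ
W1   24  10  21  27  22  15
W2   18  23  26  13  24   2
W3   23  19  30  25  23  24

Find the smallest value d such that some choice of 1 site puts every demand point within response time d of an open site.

26

Open {W2}.
  Farthest demand point is R-γ at response time 26 (to W2); all others are ≤ 26.
With {W1} the worst case is 27.
With {W3} the worst case is 30.
No size-1 selection achieves below 26.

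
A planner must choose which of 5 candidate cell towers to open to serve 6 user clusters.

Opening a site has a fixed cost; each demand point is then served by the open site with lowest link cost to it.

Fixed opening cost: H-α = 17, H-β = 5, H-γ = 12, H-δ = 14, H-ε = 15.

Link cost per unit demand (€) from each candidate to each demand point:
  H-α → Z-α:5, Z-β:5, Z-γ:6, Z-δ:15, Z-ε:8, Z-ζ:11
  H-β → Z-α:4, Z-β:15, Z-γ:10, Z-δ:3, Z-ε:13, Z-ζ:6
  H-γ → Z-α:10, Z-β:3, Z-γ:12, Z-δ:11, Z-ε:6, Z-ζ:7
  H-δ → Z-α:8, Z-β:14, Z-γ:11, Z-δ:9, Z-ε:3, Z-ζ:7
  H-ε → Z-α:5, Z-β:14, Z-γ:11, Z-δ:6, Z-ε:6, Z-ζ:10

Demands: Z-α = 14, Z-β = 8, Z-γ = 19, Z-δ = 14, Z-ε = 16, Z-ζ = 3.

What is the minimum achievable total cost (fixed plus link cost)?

350

Open {H-α, H-β, H-γ, H-δ}: assign each demand point to its cheapest open site.
  Z-α→H-β 14×4=56, Z-β→H-γ 8×3=24, Z-γ→H-α 19×6=114, Z-δ→H-β 14×3=42, Z-ε→H-δ 16×3=48, Z-ζ→H-β 3×6=18
  link cost 302, fixed 48 → total 350.
Compare {H-α, H-β, H-δ}: link cost 318 + fixed 36 = 354.
Compare {H-α, H-β, H-γ, H-δ, H-ε}: link cost 302 + fixed 63 = 365.
Compare {H-α, H-β, H-δ, H-ε}: link cost 318 + fixed 51 = 369.
All other subsets cost ≥ 354. Minimum total cost: 350.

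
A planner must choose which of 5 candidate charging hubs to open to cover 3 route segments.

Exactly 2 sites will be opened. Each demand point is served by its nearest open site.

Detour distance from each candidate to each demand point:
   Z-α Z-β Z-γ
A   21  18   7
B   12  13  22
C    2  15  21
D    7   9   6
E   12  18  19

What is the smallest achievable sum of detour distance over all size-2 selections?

17

Open {C, D}.
  Z-α→C 2, Z-β→D 9, Z-γ→D 6  ⇒ total 17.
Compare {A, D}: total 22.
Compare {B, D}: total 22.
No size-2 selection does better; minimum is 17.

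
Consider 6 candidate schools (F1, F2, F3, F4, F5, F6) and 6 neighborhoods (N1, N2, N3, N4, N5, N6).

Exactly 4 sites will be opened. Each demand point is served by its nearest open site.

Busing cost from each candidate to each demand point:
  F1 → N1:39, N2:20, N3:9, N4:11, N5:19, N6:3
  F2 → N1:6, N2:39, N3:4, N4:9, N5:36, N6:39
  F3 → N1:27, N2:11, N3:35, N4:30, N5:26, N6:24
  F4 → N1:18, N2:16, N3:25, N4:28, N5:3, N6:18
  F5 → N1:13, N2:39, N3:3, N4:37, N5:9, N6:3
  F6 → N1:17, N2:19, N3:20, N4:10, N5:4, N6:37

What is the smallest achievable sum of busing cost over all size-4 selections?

35

Open {F2, F3, F4, F5}.
  N1→F2 6, N2→F3 11, N3→F5 3, N4→F2 9, N5→F4 3, N6→F5 3  ⇒ total 35.
Compare {F1, F2, F3, F4}: total 36.
Compare {F2, F3, F5, F6}: total 36.
No size-4 selection does better; minimum is 35.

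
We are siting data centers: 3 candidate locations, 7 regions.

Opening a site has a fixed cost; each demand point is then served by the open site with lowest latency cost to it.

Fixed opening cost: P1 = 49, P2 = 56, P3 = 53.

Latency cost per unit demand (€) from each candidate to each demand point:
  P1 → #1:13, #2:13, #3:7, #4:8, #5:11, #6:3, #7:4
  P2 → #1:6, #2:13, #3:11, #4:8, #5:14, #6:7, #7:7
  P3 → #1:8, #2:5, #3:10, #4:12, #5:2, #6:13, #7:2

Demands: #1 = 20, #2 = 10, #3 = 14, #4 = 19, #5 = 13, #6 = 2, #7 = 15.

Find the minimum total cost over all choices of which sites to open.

Open {P1, P3}: assign each demand point to its cheapest open site.
  #1→P3 20×8=160, #2→P3 10×5=50, #3→P1 14×7=98, #4→P1 19×8=152, #5→P3 13×2=26, #6→P1 2×3=6, #7→P3 15×2=30
  latency cost 522, fixed 102 → total 624.
Compare {P1, P2, P3}: latency cost 482 + fixed 158 = 640.
Compare {P2, P3}: latency cost 532 + fixed 109 = 641.
Compare {P3}: latency cost 660 + fixed 53 = 713.
All other subsets cost ≥ 640. Minimum total cost: 624.

624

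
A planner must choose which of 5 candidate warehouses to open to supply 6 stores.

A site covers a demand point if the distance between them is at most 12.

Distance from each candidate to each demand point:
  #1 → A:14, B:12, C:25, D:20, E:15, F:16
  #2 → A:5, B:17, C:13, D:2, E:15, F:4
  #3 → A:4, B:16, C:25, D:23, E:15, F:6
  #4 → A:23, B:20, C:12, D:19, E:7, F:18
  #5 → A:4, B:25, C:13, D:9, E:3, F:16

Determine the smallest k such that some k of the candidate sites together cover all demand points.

3

Coverage sets (demand points within 12 of each site):
  #1: {B}
  #2: {A, D, F}
  #3: {A, F}
  #4: {C, E}
  #5: {A, D, E}
No 2 sites suffice: every size-2 union leaves at least one demand point uncovered.
But {#1, #2, #4} covers everything, so the minimum is 3.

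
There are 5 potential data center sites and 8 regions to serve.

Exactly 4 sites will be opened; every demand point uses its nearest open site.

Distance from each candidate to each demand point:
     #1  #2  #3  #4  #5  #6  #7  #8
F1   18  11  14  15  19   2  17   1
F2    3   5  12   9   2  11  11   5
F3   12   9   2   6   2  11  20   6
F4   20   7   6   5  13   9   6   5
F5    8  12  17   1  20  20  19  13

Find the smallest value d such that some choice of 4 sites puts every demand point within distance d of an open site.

Open {F1, F2, F3, F4}.
  Farthest demand point is #7 at distance 6 (to F4); all others are ≤ 6.
With {F1, F2, F4, F5} the worst case is 6.
With {F1, F3, F4, F5} the worst case is 8.
No size-4 selection achieves below 6.

6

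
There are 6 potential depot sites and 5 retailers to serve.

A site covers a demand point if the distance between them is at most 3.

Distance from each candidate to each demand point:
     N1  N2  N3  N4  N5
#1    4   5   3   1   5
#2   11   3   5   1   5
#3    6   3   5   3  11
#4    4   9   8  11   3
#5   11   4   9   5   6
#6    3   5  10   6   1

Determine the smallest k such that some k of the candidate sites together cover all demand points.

3

Coverage sets (demand points within 3 of each site):
  #1: {N3, N4}
  #2: {N2, N4}
  #3: {N2, N4}
  #4: {N5}
  #5: {}
  #6: {N1, N5}
No 2 sites suffice: every size-2 union leaves at least one demand point uncovered.
But {#1, #2, #6} covers everything, so the minimum is 3.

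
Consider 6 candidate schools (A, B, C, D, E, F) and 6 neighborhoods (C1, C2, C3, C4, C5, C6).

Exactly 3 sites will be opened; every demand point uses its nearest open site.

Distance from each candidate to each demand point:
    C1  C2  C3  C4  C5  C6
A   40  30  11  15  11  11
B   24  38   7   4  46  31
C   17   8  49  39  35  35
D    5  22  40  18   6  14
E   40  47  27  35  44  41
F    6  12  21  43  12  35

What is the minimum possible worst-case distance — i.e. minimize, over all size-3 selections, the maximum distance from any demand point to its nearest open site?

Open {A, B, F}.
  Farthest demand point is C2 at distance 12 (to F); all others are ≤ 12.
With {B, C, D} the worst case is 14.
With {B, D, F} the worst case is 14.
No size-3 selection achieves below 12.

12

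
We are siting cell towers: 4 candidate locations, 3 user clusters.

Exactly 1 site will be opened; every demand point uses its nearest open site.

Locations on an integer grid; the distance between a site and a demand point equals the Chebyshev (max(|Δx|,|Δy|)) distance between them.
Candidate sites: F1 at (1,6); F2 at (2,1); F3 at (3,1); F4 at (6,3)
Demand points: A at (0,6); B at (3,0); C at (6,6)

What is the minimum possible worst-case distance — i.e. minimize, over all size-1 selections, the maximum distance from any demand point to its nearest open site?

5

Open {F2}.
  Farthest demand point is A at distance 5 (to F2); all others are ≤ 5.
With {F3} the worst case is 5.
With {F1} the worst case is 6.
No size-1 selection achieves below 5.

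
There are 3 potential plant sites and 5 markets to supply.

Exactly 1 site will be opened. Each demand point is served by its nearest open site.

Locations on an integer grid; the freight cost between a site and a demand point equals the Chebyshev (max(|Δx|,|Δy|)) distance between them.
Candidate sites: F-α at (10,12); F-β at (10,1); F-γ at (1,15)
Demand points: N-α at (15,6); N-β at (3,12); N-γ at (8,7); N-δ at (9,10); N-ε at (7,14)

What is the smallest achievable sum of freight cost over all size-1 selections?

23

Open {F-α}.
  N-α→F-α 6, N-β→F-α 7, N-γ→F-α 5, N-δ→F-α 2, N-ε→F-α 3  ⇒ total 23.
Compare {F-γ}: total 39.
Compare {F-β}: total 44.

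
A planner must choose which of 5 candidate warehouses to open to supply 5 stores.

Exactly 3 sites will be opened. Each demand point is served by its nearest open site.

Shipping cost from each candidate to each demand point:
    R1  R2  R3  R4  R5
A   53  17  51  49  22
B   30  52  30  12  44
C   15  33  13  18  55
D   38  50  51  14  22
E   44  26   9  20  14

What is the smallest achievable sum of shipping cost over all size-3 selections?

73

Open {A, C, E}.
  R1→C 15, R2→A 17, R3→E 9, R4→C 18, R5→E 14  ⇒ total 73.
Compare {B, C, E}: total 76.
Compare {C, D, E}: total 78.
No size-3 selection does better; minimum is 73.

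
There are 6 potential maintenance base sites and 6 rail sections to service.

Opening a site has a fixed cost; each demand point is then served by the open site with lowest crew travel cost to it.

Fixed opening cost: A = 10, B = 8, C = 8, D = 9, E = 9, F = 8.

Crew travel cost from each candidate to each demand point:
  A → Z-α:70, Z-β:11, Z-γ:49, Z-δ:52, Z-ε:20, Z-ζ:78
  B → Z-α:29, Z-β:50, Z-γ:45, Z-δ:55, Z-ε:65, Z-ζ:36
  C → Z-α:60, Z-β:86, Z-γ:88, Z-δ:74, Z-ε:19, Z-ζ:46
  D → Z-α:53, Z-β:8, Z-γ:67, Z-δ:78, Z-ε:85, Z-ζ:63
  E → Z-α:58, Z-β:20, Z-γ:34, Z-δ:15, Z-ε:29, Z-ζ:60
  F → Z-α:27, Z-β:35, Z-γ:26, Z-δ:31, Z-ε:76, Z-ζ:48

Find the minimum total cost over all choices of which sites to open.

170

Open {A, B, E, F}: assign each demand point to its cheapest open site.
  Z-α→F 27, Z-β→A 11, Z-γ→F 26, Z-δ→E 15, Z-ε→A 20, Z-ζ→B 36
  crew travel cost 135, fixed 35 → total 170.
Compare {A, B, E}: crew travel cost 145 + fixed 27 = 172.
Compare {B, C, D, E, F}: crew travel cost 131 + fixed 42 = 173.
Compare {A, E, F}: crew travel cost 147 + fixed 27 = 174.
All other subsets cost ≥ 172. Minimum total cost: 170.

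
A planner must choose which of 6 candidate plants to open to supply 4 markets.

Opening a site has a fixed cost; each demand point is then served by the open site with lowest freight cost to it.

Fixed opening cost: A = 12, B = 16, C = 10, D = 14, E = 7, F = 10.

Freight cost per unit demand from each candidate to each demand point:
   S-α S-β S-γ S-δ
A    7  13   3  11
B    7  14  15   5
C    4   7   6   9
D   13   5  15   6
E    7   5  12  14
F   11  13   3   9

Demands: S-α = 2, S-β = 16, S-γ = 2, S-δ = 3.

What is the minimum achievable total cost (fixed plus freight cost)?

Open {C, D}: assign each demand point to its cheapest open site.
  S-α→C 2×4=8, S-β→D 16×5=80, S-γ→C 2×6=12, S-δ→D 3×6=18
  freight cost 118, fixed 24 → total 142.
Compare {A, D}: freight cost 118 + fixed 26 = 144.
Compare {C, E}: freight cost 127 + fixed 17 = 144.
Compare {E, F}: freight cost 127 + fixed 17 = 144.
All other subsets cost ≥ 144. Minimum total cost: 142.

142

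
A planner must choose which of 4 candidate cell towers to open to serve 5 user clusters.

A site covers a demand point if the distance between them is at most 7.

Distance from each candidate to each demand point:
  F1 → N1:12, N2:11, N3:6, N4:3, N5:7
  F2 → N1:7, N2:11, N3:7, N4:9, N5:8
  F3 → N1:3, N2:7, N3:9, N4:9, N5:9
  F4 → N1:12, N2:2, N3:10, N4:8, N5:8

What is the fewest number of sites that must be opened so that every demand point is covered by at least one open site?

Coverage sets (demand points within 7 of each site):
  F1: {N3, N4, N5}
  F2: {N1, N3}
  F3: {N1, N2}
  F4: {N2}
No single site covers all 5 demand points.
But {F1, F3} covers everything, so the minimum is 2.

2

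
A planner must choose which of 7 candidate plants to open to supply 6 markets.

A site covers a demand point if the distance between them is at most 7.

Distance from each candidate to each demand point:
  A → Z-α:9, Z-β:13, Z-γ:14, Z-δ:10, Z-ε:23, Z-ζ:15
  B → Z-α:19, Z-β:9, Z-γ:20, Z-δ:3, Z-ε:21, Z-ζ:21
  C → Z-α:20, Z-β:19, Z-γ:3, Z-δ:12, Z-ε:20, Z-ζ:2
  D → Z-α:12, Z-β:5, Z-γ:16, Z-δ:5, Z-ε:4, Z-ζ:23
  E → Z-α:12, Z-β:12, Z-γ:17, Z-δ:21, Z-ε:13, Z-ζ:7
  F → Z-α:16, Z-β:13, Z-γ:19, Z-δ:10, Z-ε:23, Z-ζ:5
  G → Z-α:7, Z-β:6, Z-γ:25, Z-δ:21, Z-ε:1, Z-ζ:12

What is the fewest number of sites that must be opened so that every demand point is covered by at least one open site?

3

Coverage sets (demand points within 7 of each site):
  A: {}
  B: {Z-δ}
  C: {Z-γ, Z-ζ}
  D: {Z-β, Z-δ, Z-ε}
  E: {Z-ζ}
  F: {Z-ζ}
  G: {Z-α, Z-β, Z-ε}
No 2 sites suffice: every size-2 union leaves at least one demand point uncovered.
But {B, C, G} covers everything, so the minimum is 3.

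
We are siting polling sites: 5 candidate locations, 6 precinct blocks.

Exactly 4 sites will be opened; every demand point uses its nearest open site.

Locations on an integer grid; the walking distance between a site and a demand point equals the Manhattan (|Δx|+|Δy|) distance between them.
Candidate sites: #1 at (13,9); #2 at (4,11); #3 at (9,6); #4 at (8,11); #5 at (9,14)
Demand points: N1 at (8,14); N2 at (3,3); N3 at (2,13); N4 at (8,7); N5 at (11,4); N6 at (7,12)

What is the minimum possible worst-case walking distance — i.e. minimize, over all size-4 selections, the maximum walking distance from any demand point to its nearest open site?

9

Open {#1, #2, #3, #4}.
  Farthest demand point is N2 at walking distance 9 (to #2); all others are ≤ 9.
With {#1, #2, #3, #5} the worst case is 9.
With {#1, #2, #4, #5} the worst case is 9.
No size-4 selection achieves below 9.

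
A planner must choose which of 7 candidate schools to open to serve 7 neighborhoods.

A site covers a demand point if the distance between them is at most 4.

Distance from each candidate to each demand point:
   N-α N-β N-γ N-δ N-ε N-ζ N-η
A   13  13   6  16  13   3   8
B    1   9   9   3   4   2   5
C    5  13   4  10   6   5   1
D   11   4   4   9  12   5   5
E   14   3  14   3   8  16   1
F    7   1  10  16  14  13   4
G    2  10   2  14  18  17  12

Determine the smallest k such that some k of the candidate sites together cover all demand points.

3

Coverage sets (demand points within 4 of each site):
  A: {N-ζ}
  B: {N-α, N-δ, N-ε, N-ζ}
  C: {N-γ, N-η}
  D: {N-β, N-γ}
  E: {N-β, N-δ, N-η}
  F: {N-β, N-η}
  G: {N-α, N-γ}
No 2 sites suffice: every size-2 union leaves at least one demand point uncovered.
But {B, C, D} covers everything, so the minimum is 3.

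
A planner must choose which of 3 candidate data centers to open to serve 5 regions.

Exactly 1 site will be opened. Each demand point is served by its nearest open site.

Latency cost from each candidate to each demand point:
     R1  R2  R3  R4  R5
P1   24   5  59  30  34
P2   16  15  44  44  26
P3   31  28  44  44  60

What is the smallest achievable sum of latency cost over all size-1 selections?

145

Open {P2}.
  R1→P2 16, R2→P2 15, R3→P2 44, R4→P2 44, R5→P2 26  ⇒ total 145.
Compare {P1}: total 152.
Compare {P3}: total 207.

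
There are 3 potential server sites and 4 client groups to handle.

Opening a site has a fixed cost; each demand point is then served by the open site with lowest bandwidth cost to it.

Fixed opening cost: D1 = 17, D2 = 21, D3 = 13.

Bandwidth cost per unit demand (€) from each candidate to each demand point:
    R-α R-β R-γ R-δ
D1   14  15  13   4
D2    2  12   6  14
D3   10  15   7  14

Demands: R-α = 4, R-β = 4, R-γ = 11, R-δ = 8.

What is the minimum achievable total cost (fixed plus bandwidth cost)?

192

Open {D1, D2}: assign each demand point to its cheapest open site.
  R-α→D2 4×2=8, R-β→D2 4×12=48, R-γ→D2 11×6=66, R-δ→D1 8×4=32
  bandwidth cost 154, fixed 38 → total 192.
Compare {D1, D2, D3}: bandwidth cost 154 + fixed 51 = 205.
Compare {D1, D3}: bandwidth cost 209 + fixed 30 = 239.
Compare {D2}: bandwidth cost 234 + fixed 21 = 255.
All other subsets cost ≥ 205. Minimum total cost: 192.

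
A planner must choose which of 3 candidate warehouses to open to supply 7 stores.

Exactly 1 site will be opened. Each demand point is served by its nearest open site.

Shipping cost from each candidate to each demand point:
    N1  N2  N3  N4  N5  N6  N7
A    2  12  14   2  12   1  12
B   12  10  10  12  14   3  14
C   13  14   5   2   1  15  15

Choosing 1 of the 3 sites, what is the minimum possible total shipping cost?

Open {A}.
  N1→A 2, N2→A 12, N3→A 14, N4→A 2, N5→A 12, N6→A 1, N7→A 12  ⇒ total 55.
Compare {C}: total 65.
Compare {B}: total 75.

55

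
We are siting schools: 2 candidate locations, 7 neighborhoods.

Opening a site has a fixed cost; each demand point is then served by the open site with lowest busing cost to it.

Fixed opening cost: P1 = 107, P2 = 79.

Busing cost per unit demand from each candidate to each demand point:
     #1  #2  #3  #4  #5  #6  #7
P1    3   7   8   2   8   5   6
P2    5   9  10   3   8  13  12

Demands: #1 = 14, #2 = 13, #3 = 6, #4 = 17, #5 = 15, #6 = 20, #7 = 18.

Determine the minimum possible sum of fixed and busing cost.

650

Open {P1}: assign each demand point to its cheapest open site.
  #1→P1 14×3=42, #2→P1 13×7=91, #3→P1 6×8=48, #4→P1 17×2=34, #5→P1 15×8=120, #6→P1 20×5=100, #7→P1 18×6=108
  busing cost 543, fixed 107 → total 650.
Compare {P1, P2}: busing cost 543 + fixed 186 = 729.
Compare {P2}: busing cost 894 + fixed 79 = 973.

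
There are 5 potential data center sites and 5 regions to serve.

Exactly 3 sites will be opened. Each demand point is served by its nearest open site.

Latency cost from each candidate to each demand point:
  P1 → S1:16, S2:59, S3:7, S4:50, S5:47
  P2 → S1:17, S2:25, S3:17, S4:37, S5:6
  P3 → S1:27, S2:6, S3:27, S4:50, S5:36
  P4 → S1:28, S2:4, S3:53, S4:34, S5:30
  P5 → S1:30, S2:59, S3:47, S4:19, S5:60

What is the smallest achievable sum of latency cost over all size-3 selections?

Open {P2, P4, P5}.
  S1→P2 17, S2→P4 4, S3→P2 17, S4→P5 19, S5→P2 6  ⇒ total 63.
Compare {P2, P3, P5}: total 65.
Compare {P1, P2, P4}: total 67.
No size-3 selection does better; minimum is 63.

63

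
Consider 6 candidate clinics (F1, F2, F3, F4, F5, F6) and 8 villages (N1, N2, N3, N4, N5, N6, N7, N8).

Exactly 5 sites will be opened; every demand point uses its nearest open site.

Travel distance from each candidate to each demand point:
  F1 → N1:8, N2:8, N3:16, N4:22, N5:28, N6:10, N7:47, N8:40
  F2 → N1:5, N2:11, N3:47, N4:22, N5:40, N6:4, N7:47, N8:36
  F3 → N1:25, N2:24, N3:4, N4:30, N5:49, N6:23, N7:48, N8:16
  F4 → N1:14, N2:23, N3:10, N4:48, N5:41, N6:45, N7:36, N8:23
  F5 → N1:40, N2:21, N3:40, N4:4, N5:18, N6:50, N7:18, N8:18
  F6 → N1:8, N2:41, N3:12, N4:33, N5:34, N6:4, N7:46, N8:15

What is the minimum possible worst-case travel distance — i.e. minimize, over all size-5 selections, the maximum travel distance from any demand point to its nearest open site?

Open {F1, F2, F3, F4, F5}.
  Farthest demand point is N5 at travel distance 18 (to F5); all others are ≤ 18.
With {F1, F2, F3, F5, F6} the worst case is 18.
With {F1, F2, F4, F5, F6} the worst case is 18.
No size-5 selection achieves below 18.

18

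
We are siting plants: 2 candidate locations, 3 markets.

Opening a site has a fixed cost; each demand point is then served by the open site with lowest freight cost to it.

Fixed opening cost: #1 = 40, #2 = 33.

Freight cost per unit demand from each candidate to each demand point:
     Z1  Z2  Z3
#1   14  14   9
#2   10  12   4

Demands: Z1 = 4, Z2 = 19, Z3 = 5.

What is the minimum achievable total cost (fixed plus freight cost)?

Open {#2}: assign each demand point to its cheapest open site.
  Z1→#2 4×10=40, Z2→#2 19×12=228, Z3→#2 5×4=20
  freight cost 288, fixed 33 → total 321.
Compare {#1, #2}: freight cost 288 + fixed 73 = 361.
Compare {#1}: freight cost 367 + fixed 40 = 407.

321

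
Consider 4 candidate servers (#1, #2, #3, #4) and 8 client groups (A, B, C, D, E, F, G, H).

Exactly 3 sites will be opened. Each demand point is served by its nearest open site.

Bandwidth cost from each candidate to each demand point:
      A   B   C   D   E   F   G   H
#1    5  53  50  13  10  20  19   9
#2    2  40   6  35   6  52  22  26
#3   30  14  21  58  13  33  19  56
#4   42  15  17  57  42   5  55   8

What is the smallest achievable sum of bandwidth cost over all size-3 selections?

Open {#1, #2, #4}.
  A→#2 2, B→#4 15, C→#2 6, D→#1 13, E→#2 6, F→#4 5, G→#1 19, H→#4 8  ⇒ total 74.
Compare {#1, #2, #3}: total 89.
Compare {#1, #3, #4}: total 91.
No size-3 selection does better; minimum is 74.

74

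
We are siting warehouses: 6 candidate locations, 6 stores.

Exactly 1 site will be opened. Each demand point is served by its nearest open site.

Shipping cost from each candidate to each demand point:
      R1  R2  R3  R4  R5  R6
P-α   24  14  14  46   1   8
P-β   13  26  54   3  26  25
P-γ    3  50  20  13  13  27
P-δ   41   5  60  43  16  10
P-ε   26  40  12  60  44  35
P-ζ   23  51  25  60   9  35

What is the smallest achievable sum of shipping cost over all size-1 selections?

107

Open {P-α}.
  R1→P-α 24, R2→P-α 14, R3→P-α 14, R4→P-α 46, R5→P-α 1, R6→P-α 8  ⇒ total 107.
Compare {P-γ}: total 126.
Compare {P-β}: total 147.
No size-1 selection does better; minimum is 107.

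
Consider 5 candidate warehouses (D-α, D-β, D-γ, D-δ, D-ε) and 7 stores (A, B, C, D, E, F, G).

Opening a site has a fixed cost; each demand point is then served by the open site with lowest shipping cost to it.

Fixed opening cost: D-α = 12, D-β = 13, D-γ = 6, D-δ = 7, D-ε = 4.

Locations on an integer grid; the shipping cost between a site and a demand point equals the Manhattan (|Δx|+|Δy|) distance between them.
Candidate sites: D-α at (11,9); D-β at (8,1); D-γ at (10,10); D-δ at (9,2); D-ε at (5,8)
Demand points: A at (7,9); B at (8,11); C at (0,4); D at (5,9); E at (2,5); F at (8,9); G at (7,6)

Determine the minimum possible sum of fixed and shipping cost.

Open {D-ε}: assign each demand point to its cheapest open site.
  A→D-ε 3, B→D-ε 6, C→D-ε 9, D→D-ε 1, E→D-ε 6, F→D-ε 4, G→D-ε 4
  shipping cost 33, fixed 4 → total 37.
Compare {D-γ, D-ε}: shipping cost 29 + fixed 10 = 39.
Compare {D-δ, D-ε}: shipping cost 33 + fixed 11 = 44.
Compare {D-γ, D-δ, D-ε}: shipping cost 29 + fixed 17 = 46.
All other subsets cost ≥ 39. Minimum total cost: 37.

37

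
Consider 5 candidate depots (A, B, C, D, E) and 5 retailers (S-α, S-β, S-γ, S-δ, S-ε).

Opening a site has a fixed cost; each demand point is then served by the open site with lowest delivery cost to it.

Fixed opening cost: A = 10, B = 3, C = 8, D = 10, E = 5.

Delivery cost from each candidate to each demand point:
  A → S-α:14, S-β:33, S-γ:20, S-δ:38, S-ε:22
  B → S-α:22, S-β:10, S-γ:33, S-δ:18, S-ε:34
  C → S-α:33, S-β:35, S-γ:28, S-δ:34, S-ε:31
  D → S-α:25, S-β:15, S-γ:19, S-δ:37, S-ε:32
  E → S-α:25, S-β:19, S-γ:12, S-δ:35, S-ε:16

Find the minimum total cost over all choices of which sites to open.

86

Open {B, E}: assign each demand point to its cheapest open site.
  S-α→B 22, S-β→B 10, S-γ→E 12, S-δ→B 18, S-ε→E 16
  delivery cost 78, fixed 8 → total 86.
Compare {A, B, E}: delivery cost 70 + fixed 18 = 88.
Compare {B, C, E}: delivery cost 78 + fixed 16 = 94.
Compare {B, D, E}: delivery cost 78 + fixed 18 = 96.
All other subsets cost ≥ 88. Minimum total cost: 86.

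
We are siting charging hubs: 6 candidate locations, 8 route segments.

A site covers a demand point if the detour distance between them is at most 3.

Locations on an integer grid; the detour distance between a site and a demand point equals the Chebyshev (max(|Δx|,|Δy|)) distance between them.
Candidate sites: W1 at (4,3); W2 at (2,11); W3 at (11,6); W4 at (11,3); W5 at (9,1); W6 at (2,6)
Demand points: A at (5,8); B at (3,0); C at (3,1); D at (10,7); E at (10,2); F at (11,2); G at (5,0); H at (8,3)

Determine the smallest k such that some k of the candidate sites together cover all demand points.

4

Coverage sets (demand points within 3 of each site):
  W1: {B, C, G}
  W2: {A}
  W3: {D, H}
  W4: {E, F, H}
  W5: {E, F, H}
  W6: {A}
No 3 sites suffice: every size-3 union leaves at least one demand point uncovered.
But {W1, W2, W3, W4} covers everything, so the minimum is 4.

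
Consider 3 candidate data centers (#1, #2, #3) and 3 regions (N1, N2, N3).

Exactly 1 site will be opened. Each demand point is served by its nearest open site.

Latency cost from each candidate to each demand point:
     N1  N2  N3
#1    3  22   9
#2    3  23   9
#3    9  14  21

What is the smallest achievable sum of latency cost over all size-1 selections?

34

Open {#1}.
  N1→#1 3, N2→#1 22, N3→#1 9  ⇒ total 34.
Compare {#2}: total 35.
Compare {#3}: total 44.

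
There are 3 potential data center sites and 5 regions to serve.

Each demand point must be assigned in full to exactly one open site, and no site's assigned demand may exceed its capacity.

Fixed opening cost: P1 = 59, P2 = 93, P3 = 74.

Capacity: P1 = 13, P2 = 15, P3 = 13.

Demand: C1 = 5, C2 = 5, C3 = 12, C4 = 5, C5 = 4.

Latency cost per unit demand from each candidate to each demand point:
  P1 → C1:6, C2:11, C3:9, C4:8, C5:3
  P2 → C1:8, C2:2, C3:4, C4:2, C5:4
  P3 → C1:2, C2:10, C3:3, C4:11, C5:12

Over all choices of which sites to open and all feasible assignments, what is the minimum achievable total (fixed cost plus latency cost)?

Open {P1, P2, P3}; cheapest assignment that respects the capacities:
  P1 (cap 13, load 9): C1, C5 — cost 5×6 + 4×3 = 42
  P2 (cap 15, load 10): C2, C4 — cost 5×2 + 5×2 = 20
  P3 (cap 13, load 12): C3 — cost 12×3 = 36
  Shipping 98, fixed 226 → total 324.
  Any other capacity-feasible assignment to {P1, P2, P3} ships for at least 98.
Total demand is 31 and no other set of sites has combined capacity ≥ 31, so {P1, P2, P3} is the only feasible choice of open sites. Minimum: 324.

324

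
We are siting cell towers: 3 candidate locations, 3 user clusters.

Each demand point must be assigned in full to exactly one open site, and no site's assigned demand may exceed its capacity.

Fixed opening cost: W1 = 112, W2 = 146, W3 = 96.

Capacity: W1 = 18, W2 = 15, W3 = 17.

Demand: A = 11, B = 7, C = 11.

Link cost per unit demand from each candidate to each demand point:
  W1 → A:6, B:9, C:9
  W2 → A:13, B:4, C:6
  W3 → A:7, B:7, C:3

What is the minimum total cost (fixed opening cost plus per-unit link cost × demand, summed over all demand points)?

Open {W1, W3}; cheapest assignment that respects the capacities:
  W1 (cap 18, load 18): A, B — cost 11×6 + 7×9 = 129
  W3 (cap 17, load 11): C — cost 11×3 = 33
  Shipping 162, fixed 208 → total 370.
  Any other capacity-feasible assignment to {W1, W3} ships for at least 162.
Compare {W1, W2}: its best feasible assignment gives total 453.
Compare {W1, W2, W3}: its best feasible assignment gives total 481.
Every other set of open sites that can feasibly serve all demand totals ≥ 453 even under its best assignment. Minimum: 370.

370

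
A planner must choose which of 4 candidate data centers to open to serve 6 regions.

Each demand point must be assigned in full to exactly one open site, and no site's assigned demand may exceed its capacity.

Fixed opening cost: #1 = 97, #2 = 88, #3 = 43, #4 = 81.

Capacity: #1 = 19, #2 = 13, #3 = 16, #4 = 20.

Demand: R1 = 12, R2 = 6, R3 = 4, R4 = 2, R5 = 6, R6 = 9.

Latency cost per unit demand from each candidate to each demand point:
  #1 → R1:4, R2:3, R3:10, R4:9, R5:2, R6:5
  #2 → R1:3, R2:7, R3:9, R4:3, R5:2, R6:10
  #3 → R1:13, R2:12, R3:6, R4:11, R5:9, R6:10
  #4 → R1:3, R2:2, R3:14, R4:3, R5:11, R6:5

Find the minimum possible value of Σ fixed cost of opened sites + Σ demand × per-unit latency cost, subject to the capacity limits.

Open {#1, #4}; cheapest assignment that respects the capacities:
  #1 (cap 19, load 19): R3, R5, R6 — cost 4×10 + 6×2 + 9×5 = 97
  #4 (cap 20, load 20): R1, R2, R4 — cost 12×3 + 6×2 + 2×3 = 54
  Shipping 151, fixed 178 → total 329.
  Any other capacity-feasible assignment to {#1, #4} ships for at least 151.
Compare {#1, #3, #4}: its best feasible assignment gives total 356.
Compare {#2, #3, #4}: its best feasible assignment gives total 389.
Every other set of open sites that can feasibly serve all demand totals ≥ 356 even under its best assignment. Minimum: 329.

329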